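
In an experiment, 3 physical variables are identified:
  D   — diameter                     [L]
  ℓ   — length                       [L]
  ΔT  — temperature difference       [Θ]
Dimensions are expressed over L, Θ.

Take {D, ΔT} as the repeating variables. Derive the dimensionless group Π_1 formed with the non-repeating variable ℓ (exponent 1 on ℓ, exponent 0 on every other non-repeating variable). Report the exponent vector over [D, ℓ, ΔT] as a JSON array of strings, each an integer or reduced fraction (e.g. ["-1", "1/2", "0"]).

["-1", "1", "0"]

Write exponents as rows L,Θ / cols D,ℓ,ΔT:
  L: [ 1  1  0]
  Θ: [ 0  0  1]
Row reduction gives pivot columns D,ΔT; rank = 2
Repeat: D,ΔT; free: ℓ
RREF:
  r0: [   1    1    0]
  r1: [   0    0    1]
Fix exponent of ℓ at 1; solve each RREF row for its pivot's exponent:
  r0: exp(D) + (1)·1 = 0 ⇒ exp(D) = -1
  r1: exp(ΔT) + (0)·1 = 0 ⇒ exp(ΔT) = 0
Π_1 = D^-1 · ℓ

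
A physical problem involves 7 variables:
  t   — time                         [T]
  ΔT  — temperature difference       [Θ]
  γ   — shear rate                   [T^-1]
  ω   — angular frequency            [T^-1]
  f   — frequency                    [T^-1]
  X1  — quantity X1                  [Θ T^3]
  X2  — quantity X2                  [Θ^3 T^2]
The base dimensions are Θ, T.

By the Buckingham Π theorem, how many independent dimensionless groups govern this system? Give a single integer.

Dimensional matrix (Θ×T by t×ΔT×γ×ω×f×X1×X2):
  Θ: [ 0  1  0  0  0  1  3]
  T: [ 1  0 -1 -1 -1  3  2]
RREF → pivots at {t,ΔT} ⇒ r = 2
n=7, r=2 ⇒ 5 dimensionless groups

5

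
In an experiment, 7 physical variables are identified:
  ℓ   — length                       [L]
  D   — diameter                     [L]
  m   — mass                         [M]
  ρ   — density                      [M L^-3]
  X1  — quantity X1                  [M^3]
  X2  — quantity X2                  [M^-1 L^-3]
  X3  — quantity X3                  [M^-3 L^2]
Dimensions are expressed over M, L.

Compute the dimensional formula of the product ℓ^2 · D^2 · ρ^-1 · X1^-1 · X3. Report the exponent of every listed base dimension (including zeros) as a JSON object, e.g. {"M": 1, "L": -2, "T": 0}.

{"M": -7, "L": 9}

Exponent matrix [M,L] × [ℓ,D,m,ρ,X1,X2,X3]:
  M: [ 0  0  1  1  3 -1 -3]
  L: [ 1  1  0 -3  0 -3  2]
  [M]: (2)·0+(2)·0+(-1)·1+(-1)·3+(1)·-3 = -7
  [L]: (2)·1+(2)·1+(-1)·-3+(-1)·0+(1)·2 = 9
⇒ M^-7 L^9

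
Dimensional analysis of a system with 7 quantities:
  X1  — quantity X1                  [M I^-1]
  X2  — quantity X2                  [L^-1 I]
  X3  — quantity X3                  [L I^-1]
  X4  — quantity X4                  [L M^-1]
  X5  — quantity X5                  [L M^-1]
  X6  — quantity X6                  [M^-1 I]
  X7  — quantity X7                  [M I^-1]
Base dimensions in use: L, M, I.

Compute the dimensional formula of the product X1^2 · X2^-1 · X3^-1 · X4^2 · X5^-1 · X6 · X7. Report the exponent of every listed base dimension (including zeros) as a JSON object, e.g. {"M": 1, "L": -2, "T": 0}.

{"L": 1, "M": 1, "I": -2}

Dimensional matrix (L×M×I by X1×X2×X3×X4×X5×X6×X7):
  L: [ 0 -1  1  1  1  0  0]
  M: [ 1  0  0 -1 -1 -1  1]
  I: [-1  1 -1  0  0  1 -1]
  [L]: (2)·0+(-1)·-1+(-1)·1+(2)·1+(-1)·1+(1)·0+(1)·0 = 1
  [M]: (2)·1+(-1)·0+(-1)·0+(2)·-1+(-1)·-1+(1)·-1+(1)·1 = 1
  [I]: (2)·-1+(-1)·1+(-1)·-1+(2)·0+(-1)·0+(1)·1+(1)·-1 = -2
⇒ L M I^-2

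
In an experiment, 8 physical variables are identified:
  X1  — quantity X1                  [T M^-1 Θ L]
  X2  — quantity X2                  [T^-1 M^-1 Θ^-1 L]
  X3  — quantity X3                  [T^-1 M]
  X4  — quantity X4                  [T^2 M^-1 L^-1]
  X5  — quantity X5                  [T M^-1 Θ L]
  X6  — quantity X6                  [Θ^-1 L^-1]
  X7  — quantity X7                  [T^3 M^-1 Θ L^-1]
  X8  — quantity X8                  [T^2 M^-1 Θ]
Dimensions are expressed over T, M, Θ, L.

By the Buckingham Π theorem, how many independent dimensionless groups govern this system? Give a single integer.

5

Write exponents as rows T,M,Θ,L / cols X1,X2,X3,X4,X5,X6,X7,X8:
  T: [ 1 -1 -1  2  1  0  3  2]
  M: [-1 -1  1 -1 -1  0 -1 -1]
  Θ: [ 1 -1  0  0  1 -1  1  1]
  L: [ 1  1  0 -1  1 -1 -1  0]
RREF → pivots at {X1,X2,X3} ⇒ r = 3
8 vars − rank 3 = 5 Π groups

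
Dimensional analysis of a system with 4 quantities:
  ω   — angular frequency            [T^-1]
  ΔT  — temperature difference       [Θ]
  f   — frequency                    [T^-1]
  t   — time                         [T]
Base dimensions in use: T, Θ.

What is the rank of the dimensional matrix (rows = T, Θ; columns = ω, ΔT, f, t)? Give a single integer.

Exponent matrix [T,Θ] × [ω,ΔT,f,t]:
  T: [-1  0 -1  1]
  Θ: [ 0  1  0  0]
RREF → pivots at {ω,ΔT} ⇒ r = 2

2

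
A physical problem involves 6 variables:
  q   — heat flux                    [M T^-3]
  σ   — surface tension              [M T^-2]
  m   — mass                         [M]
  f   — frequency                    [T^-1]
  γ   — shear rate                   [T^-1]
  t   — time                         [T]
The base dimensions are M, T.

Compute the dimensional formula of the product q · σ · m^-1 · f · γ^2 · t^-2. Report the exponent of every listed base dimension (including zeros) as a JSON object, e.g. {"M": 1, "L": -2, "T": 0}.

{"M": 1, "T": -10}

Dimensional matrix (M×T by q×σ×m×f×γ×t):
  M: [ 1  1  1  0  0  0]
  T: [-3 -2  0 -1 -1  1]
  [M]: (1)·1+(1)·1+(-1)·1+(1)·0+(2)·0+(-2)·0 = 1
  [T]: (1)·-3+(1)·-2+(-1)·0+(1)·-1+(2)·-1+(-2)·1 = -10
⇒ M T^-10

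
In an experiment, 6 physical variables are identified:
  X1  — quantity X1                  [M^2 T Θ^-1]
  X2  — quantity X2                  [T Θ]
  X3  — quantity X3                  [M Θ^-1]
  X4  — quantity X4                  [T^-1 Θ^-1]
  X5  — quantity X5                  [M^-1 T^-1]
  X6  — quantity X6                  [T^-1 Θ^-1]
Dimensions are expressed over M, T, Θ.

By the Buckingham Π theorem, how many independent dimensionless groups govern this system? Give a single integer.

4

Exponent matrix [M,T,Θ] × [X1,X2,X3,X4,X5,X6]:
  M: [ 2  0  1  0 -1  0]
  T: [ 1  1  0 -1 -1 -1]
  Θ: [-1  1 -1 -1  0 -1]
Row reduction gives pivot columns X1,X2; rank = 2
n=6, r=2 ⇒ 4 dimensionless groups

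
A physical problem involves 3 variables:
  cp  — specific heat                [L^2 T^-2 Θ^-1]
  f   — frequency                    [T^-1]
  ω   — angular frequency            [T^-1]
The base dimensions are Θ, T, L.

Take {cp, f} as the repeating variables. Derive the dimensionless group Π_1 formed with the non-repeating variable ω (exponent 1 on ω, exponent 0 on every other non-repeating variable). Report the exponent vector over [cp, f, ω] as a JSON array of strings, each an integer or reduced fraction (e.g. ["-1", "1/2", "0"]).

Write exponents as rows Θ,T,L / cols cp,f,ω:
  Θ: [-1  0  0]
  T: [-2 -1 -1]
  L: [ 2  0  0]
Echelon form has 2 nonzero rows (pivots: cp,f)
Pivot set = {cp,f}, free = {ω}
RREF:
  r0: [   1    0    0]
  r1: [   0    1    1]
  r2: [   0    0    0]
Fix exponent of ω at 1; solve each RREF row for its pivot's exponent:
  r0: exp(cp) + (0)·1 = 0 ⇒ exp(cp) = 0
  r1: exp(f) + (1)·1 = 0 ⇒ exp(f) = -1
Π_1 = f^-1 · ω

["0", "-1", "1"]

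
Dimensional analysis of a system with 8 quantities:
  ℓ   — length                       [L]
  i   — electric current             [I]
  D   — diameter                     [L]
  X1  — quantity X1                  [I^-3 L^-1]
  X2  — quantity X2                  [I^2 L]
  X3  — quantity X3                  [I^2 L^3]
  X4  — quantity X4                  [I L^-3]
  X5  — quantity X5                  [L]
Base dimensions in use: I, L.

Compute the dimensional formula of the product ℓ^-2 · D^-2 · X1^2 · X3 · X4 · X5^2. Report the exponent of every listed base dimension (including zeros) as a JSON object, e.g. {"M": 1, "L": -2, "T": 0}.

Dimensional matrix (I×L by ℓ×i×D×X1×X2×X3×X4×X5):
  I: [ 0  1  0 -3  2  2  1  0]
  L: [ 1  0  1 -1  1  3 -3  1]
  [I]: (-2)·0+(-2)·0+(2)·-3+(1)·2+(1)·1+(2)·0 = -3
  [L]: (-2)·1+(-2)·1+(2)·-1+(1)·3+(1)·-3+(2)·1 = -4
⇒ I^-3 L^-4

{"I": -3, "L": -4}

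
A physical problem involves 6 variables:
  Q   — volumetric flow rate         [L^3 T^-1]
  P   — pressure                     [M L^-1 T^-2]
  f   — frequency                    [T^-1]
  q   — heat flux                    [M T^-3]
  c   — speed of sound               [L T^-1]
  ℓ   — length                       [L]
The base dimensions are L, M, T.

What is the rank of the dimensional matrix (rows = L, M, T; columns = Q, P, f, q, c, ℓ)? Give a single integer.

Write exponents as rows L,M,T / cols Q,P,f,q,c,ℓ:
  L: [ 3 -1  0  0  1  1]
  M: [ 0  1  0  1  0  0]
  T: [-1 -2 -1 -3 -1  0]
Row reduction gives pivot columns Q,P,f; rank = 3

3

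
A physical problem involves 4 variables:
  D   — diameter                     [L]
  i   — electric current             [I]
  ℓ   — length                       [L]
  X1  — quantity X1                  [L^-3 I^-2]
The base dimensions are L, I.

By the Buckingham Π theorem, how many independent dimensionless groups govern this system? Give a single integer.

2

Write exponents as rows L,I / cols D,i,ℓ,X1:
  L: [ 1  0  1 -3]
  I: [ 0  1  0 -2]
RREF → pivots at {D,i} ⇒ r = 2
4 vars − rank 2 = 2 Π groups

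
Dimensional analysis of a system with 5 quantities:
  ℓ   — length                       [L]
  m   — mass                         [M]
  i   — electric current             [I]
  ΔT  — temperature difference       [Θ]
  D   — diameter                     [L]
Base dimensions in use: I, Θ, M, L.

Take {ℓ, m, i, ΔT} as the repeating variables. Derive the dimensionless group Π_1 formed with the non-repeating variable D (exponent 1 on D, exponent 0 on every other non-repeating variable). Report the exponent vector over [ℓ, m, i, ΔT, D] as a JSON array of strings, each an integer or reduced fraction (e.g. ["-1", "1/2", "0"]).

["-1", "0", "0", "0", "1"]

Dimensional matrix (I×Θ×M×L by ℓ×m×i×ΔT×D):
  I: [ 0  0  1  0  0]
  Θ: [ 0  0  0  1  0]
  M: [ 0  1  0  0  0]
  L: [ 1  0  0  0  1]
RREF → pivots at {ℓ,m,i,ΔT} ⇒ r = 4
Pivot set = {ℓ,m,i,ΔT}, free = {D}
RREF:
  r0: [   1    0    0    0    1]
  r1: [   0    1    0    0    0]
  r2: [   0    0    1    0    0]
  r3: [   0    0    0    1    0]
Fix exponent of D at 1; solve each RREF row for its pivot's exponent:
  r0: exp(ℓ) + (1)·1 = 0 ⇒ exp(ℓ) = -1
  r1: exp(m) + (0)·1 = 0 ⇒ exp(m) = 0
  r2: exp(i) + (0)·1 = 0 ⇒ exp(i) = 0
  r3: exp(ΔT) + (0)·1 = 0 ⇒ exp(ΔT) = 0
Π_1 = ℓ^-1 · D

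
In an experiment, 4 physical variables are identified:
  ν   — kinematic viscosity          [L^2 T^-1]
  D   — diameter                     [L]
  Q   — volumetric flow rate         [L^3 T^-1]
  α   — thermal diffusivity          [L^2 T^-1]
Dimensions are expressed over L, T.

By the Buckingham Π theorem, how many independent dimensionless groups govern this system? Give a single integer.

Dimensional matrix (L×T by ν×D×Q×α):
  L: [ 2  1  3  2]
  T: [-1  0 -1 -1]
Echelon form has 2 nonzero rows (pivots: ν,D)
Π count = n − r = 4 − 2 = 2

2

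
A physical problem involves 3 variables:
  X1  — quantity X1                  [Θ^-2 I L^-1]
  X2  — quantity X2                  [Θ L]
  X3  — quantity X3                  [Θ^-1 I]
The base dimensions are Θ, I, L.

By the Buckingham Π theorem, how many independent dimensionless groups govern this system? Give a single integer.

1

Exponent matrix [Θ,I,L] × [X1,X2,X3]:
  Θ: [-2  1 -1]
  I: [ 1  0  1]
  L: [-1  1  0]
Row reduction gives pivot columns X1,X2; rank = 2
3 vars − rank 2 = 1 Π group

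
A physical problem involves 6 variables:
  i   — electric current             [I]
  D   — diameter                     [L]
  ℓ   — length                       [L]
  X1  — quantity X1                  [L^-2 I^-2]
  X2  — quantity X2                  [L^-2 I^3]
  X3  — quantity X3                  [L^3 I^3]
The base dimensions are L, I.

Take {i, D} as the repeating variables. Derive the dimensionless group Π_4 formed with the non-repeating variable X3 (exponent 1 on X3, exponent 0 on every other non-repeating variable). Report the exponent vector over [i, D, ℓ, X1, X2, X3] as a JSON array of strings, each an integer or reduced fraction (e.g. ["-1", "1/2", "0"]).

Write exponents as rows L,I / cols i,D,ℓ,X1,X2,X3:
  L: [ 0  1  1 -2 -2  3]
  I: [ 1  0  0 -2  3  3]
Echelon form has 2 nonzero rows (pivots: i,D)
Repeat: i,D; free: ℓ,X1,X2,X3
RREF:
  r0: [   1    0    0   -2    3    3]
  r1: [   0    1    1   -2   -2    3]
Fix exponent of X3 at 1, ℓ at 0, X1 at 0, X2 at 0; solve each RREF row for its pivot's exponent:
  r0: exp(i) + (3)·1 = 0 ⇒ exp(i) = -3
  r1: exp(D) + (3)·1 = 0 ⇒ exp(D) = -3
Π_4 = i^-3 · D^-3 · X3

["-3", "-3", "0", "0", "0", "1"]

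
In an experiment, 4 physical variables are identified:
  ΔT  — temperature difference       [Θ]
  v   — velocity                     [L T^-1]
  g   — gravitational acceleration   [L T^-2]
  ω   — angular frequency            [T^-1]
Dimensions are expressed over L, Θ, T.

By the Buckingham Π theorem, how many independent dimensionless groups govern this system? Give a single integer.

1

Write exponents as rows L,Θ,T / cols ΔT,v,g,ω:
  L: [ 0  1  1  0]
  Θ: [ 1  0  0  0]
  T: [ 0 -1 -2 -1]
Echelon form has 3 nonzero rows (pivots: ΔT,v,g)
Π count = n − r = 4 − 3 = 1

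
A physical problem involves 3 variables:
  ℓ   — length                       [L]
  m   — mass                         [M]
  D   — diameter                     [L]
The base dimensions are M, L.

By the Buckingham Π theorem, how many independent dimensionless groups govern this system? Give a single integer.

Exponent matrix [M,L] × [ℓ,m,D]:
  M: [ 0  1  0]
  L: [ 1  0  1]
Echelon form has 2 nonzero rows (pivots: ℓ,m)
3 vars − rank 2 = 1 Π group

1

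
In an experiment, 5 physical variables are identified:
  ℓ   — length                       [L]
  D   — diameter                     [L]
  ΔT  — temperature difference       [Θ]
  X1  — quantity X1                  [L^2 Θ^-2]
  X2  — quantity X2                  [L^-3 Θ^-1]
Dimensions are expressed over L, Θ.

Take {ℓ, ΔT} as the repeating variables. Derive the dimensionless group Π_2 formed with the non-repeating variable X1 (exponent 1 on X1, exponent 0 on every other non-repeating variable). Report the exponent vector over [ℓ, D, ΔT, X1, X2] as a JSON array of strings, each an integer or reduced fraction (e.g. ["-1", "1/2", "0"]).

Exponent matrix [L,Θ] × [ℓ,D,ΔT,X1,X2]:
  L: [ 1  1  0  2 -3]
  Θ: [ 0  0  1 -2 -1]
Row reduction gives pivot columns ℓ,ΔT; rank = 2
Repeat: ℓ,ΔT; free: D,X1,X2
RREF:
  r0: [   1    1    0    2   -3]
  r1: [   0    0    1   -2   -1]
Fix exponent of X1 at 1, D at 0, X2 at 0; solve each RREF row for its pivot's exponent:
  r0: exp(ℓ) + (2)·1 = 0 ⇒ exp(ℓ) = -2
  r1: exp(ΔT) + (-2)·1 = 0 ⇒ exp(ΔT) = 2
Π_2 = ℓ^-2 · ΔT^2 · X1

["-2", "0", "2", "1", "0"]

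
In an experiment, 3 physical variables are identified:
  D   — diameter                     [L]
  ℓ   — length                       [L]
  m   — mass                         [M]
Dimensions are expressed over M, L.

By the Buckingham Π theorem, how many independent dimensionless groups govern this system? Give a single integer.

Write exponents as rows M,L / cols D,ℓ,m:
  M: [ 0  0  1]
  L: [ 1  1  0]
Row reduction gives pivot columns D,m; rank = 2
Π count = n − r = 3 − 2 = 1

1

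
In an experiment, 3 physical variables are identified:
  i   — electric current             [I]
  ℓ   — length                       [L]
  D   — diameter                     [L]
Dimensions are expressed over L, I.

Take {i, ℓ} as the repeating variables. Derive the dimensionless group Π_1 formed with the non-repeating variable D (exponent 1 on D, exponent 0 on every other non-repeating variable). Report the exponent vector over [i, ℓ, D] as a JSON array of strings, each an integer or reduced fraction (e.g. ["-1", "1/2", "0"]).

Write exponents as rows L,I / cols i,ℓ,D:
  L: [ 0  1  1]
  I: [ 1  0  0]
RREF → pivots at {i,ℓ} ⇒ r = 2
Repeat: i,ℓ; free: D
RREF:
  r0: [   1    0    0]
  r1: [   0    1    1]
Fix exponent of D at 1; solve each RREF row for its pivot's exponent:
  r0: exp(i) + (0)·1 = 0 ⇒ exp(i) = 0
  r1: exp(ℓ) + (1)·1 = 0 ⇒ exp(ℓ) = -1
Π_1 = ℓ^-1 · D

["0", "-1", "1"]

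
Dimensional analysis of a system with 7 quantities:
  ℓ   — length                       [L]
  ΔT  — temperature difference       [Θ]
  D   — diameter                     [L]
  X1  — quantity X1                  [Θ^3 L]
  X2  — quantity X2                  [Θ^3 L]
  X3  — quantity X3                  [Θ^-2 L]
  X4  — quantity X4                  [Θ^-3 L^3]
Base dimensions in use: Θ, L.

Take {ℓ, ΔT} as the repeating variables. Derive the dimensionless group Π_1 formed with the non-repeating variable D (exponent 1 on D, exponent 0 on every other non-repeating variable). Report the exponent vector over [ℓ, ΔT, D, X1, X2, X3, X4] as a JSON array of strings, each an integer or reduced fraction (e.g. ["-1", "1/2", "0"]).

["-1", "0", "1", "0", "0", "0", "0"]

Write exponents as rows Θ,L / cols ℓ,ΔT,D,X1,X2,X3,X4:
  Θ: [ 0  1  0  3  3 -2 -3]
  L: [ 1  0  1  1  1  1  3]
RREF → pivots at {ℓ,ΔT} ⇒ r = 2
Repeat: ℓ,ΔT; free: D,X1,X2,X3,X4
RREF:
  r0: [   1    0    1    1    1    1    3]
  r1: [   0    1    0    3    3   -2   -3]
Fix exponent of D at 1, X1 at 0, X2 at 0, X3 at 0, X4 at 0; solve each RREF row for its pivot's exponent:
  r0: exp(ℓ) + (1)·1 = 0 ⇒ exp(ℓ) = -1
  r1: exp(ΔT) + (0)·1 = 0 ⇒ exp(ΔT) = 0
Π_1 = ℓ^-1 · D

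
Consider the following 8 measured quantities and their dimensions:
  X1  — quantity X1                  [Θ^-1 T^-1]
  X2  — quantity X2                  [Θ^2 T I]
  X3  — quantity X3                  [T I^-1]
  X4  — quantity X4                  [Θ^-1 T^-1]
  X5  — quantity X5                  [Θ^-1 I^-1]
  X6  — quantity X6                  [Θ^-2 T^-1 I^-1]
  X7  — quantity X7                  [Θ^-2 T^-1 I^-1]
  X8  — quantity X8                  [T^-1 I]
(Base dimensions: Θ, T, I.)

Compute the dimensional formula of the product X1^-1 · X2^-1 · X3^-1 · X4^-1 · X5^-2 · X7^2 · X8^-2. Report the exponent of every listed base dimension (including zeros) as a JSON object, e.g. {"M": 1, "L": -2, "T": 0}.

Dimensional matrix (Θ×T×I by X1×X2×X3×X4×X5×X6×X7×X8):
  Θ: [-1  2  0 -1 -1 -2 -2  0]
  T: [-1  1  1 -1  0 -1 -1 -1]
  I: [ 0  1 -1  0 -1 -1 -1  1]
  [Θ]: (-1)·-1+(-1)·2+(-1)·0+(-1)·-1+(-2)·-1+(2)·-2+(-2)·0 = -2
  [T]: (-1)·-1+(-1)·1+(-1)·1+(-1)·-1+(-2)·0+(2)·-1+(-2)·-1 = 0
  [I]: (-1)·0+(-1)·1+(-1)·-1+(-1)·0+(-2)·-1+(2)·-1+(-2)·1 = -2
⇒ Θ^-2 I^-2

{"Θ": -2, "T": 0, "I": -2}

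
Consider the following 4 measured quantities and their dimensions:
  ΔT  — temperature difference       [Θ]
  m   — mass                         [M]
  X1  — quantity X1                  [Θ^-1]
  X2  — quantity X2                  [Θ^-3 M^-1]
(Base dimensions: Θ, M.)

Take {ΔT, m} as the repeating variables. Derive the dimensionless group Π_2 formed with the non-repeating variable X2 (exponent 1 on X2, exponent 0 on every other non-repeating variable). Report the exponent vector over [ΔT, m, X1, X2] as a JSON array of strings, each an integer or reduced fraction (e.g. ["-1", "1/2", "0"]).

Write exponents as rows Θ,M / cols ΔT,m,X1,X2:
  Θ: [ 1  0 -1 -3]
  M: [ 0  1  0 -1]
Row reduction gives pivot columns ΔT,m; rank = 2
Repeat: ΔT,m; free: X1,X2
RREF:
  r0: [   1    0   -1   -3]
  r1: [   0    1    0   -1]
Fix exponent of X2 at 1, X1 at 0; solve each RREF row for its pivot's exponent:
  r0: exp(ΔT) + (-3)·1 = 0 ⇒ exp(ΔT) = 3
  r1: exp(m) + (-1)·1 = 0 ⇒ exp(m) = 1
Π_2 = ΔT^3 · m · X2

["3", "1", "0", "1"]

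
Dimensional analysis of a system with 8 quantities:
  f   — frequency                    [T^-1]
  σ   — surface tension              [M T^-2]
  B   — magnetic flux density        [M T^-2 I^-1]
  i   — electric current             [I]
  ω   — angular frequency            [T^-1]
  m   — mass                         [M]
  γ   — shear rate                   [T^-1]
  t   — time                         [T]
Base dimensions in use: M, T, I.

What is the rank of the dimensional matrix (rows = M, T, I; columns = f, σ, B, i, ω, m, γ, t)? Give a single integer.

3

Write exponents as rows M,T,I / cols f,σ,B,i,ω,m,γ,t:
  M: [ 0  1  1  0  0  1  0  0]
  T: [-1 -2 -2  0 -1  0 -1  1]
  I: [ 0  0 -1  1  0  0  0  0]
RREF → pivots at {f,σ,B} ⇒ r = 3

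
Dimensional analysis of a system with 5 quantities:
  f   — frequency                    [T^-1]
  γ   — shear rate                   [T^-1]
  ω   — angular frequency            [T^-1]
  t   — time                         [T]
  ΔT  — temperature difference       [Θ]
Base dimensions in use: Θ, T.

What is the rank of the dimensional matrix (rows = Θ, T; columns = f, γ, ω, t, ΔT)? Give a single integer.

Write exponents as rows Θ,T / cols f,γ,ω,t,ΔT:
  Θ: [ 0  0  0  0  1]
  T: [-1 -1 -1  1  0]
Row reduction gives pivot columns f,ΔT; rank = 2

2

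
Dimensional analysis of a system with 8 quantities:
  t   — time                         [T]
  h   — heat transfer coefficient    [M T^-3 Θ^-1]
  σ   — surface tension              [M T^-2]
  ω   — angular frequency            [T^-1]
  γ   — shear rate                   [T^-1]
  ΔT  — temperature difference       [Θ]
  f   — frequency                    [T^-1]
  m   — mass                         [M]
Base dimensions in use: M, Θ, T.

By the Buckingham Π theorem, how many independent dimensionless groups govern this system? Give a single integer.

Dimensional matrix (M×Θ×T by t×h×σ×ω×γ×ΔT×f×m):
  M: [ 0  1  1  0  0  0  0  1]
  Θ: [ 0 -1  0  0  0  1  0  0]
  T: [ 1 -3 -2 -1 -1  0 -1  0]
Echelon form has 3 nonzero rows (pivots: t,h,σ)
8 vars − rank 3 = 5 Π groups

5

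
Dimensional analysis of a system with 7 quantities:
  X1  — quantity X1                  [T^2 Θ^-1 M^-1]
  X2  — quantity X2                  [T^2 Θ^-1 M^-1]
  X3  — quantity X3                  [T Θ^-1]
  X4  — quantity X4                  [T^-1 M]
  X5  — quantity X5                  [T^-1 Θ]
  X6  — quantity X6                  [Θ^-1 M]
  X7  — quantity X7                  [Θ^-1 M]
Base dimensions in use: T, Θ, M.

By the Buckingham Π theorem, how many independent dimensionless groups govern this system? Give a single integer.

Exponent matrix [T,Θ,M] × [X1,X2,X3,X4,X5,X6,X7]:
  T: [ 2  2  1 -1 -1  0  0]
  Θ: [-1 -1 -1  0  1 -1 -1]
  M: [-1 -1  0  1  0  1  1]
Echelon form has 2 nonzero rows (pivots: X1,X3)
7 vars − rank 2 = 5 Π groups

5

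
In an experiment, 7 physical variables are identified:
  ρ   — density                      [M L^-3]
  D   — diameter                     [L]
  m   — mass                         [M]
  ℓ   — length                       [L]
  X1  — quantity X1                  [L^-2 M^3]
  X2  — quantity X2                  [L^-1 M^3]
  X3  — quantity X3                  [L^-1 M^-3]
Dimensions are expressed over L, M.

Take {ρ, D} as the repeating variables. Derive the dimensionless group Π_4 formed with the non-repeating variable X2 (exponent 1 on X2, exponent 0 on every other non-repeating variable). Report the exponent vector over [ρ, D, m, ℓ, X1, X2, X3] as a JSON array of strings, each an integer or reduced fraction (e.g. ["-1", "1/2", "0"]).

Exponent matrix [L,M] × [ρ,D,m,ℓ,X1,X2,X3]:
  L: [-3  1  0  1 -2 -1 -1]
  M: [ 1  0  1  0  3  3 -3]
Row reduction gives pivot columns ρ,D; rank = 2
Repeat: ρ,D; free: m,ℓ,X1,X2,X3
RREF:
  r0: [   1    0    1    0    3    3   -3]
  r1: [   0    1    3    1    7    8  -10]
Fix exponent of X2 at 1, m at 0, ℓ at 0, X1 at 0, X3 at 0; solve each RREF row for its pivot's exponent:
  r0: exp(ρ) + (3)·1 = 0 ⇒ exp(ρ) = -3
  r1: exp(D) + (8)·1 = 0 ⇒ exp(D) = -8
Π_4 = ρ^-3 · D^-8 · X2

["-3", "-8", "0", "0", "0", "1", "0"]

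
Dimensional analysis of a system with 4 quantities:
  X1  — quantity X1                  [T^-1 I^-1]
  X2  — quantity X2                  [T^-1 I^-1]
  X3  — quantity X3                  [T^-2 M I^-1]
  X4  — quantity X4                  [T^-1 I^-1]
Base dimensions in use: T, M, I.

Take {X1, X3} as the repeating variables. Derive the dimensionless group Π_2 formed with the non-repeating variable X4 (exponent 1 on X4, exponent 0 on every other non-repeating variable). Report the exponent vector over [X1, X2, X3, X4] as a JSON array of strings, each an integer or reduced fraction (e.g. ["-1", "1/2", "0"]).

["-1", "0", "0", "1"]

Dimensional matrix (T×M×I by X1×X2×X3×X4):
  T: [-1 -1 -2 -1]
  M: [ 0  0  1  0]
  I: [-1 -1 -1 -1]
Row reduction gives pivot columns X1,X3; rank = 2
Pivot set = {X1,X3}, free = {X2,X4}
RREF:
  r0: [   1    1    0    1]
  r1: [   0    0    1    0]
  r2: [   0    0    0    0]
Fix exponent of X4 at 1, X2 at 0; solve each RREF row for its pivot's exponent:
  r0: exp(X1) + (1)·1 = 0 ⇒ exp(X1) = -1
  r1: exp(X3) + (0)·1 = 0 ⇒ exp(X3) = 0
Π_2 = X1^-1 · X4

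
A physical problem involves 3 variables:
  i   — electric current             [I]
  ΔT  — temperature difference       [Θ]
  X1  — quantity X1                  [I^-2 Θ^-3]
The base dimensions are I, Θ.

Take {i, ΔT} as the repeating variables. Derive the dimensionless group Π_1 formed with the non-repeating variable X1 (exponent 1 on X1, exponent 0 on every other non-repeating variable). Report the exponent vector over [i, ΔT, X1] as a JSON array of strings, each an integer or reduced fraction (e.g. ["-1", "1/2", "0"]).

Exponent matrix [I,Θ] × [i,ΔT,X1]:
  I: [ 1  0 -2]
  Θ: [ 0  1 -3]
Row reduction gives pivot columns i,ΔT; rank = 2
Pivot set = {i,ΔT}, free = {X1}
RREF:
  r0: [   1    0   -2]
  r1: [   0    1   -3]
Fix exponent of X1 at 1; solve each RREF row for its pivot's exponent:
  r0: exp(i) + (-2)·1 = 0 ⇒ exp(i) = 2
  r1: exp(ΔT) + (-3)·1 = 0 ⇒ exp(ΔT) = 3
Π_1 = i^2 · ΔT^3 · X1

["2", "3", "1"]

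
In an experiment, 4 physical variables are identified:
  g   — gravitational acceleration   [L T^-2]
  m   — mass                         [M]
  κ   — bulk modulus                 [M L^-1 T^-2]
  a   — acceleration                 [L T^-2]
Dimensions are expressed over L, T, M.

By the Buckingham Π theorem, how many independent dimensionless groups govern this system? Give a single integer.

Exponent matrix [L,T,M] × [g,m,κ,a]:
  L: [ 1  0 -1  1]
  T: [-2  0 -2 -2]
  M: [ 0  1  1  0]
RREF → pivots at {g,m,κ} ⇒ r = 3
Π count = n − r = 4 − 3 = 1

1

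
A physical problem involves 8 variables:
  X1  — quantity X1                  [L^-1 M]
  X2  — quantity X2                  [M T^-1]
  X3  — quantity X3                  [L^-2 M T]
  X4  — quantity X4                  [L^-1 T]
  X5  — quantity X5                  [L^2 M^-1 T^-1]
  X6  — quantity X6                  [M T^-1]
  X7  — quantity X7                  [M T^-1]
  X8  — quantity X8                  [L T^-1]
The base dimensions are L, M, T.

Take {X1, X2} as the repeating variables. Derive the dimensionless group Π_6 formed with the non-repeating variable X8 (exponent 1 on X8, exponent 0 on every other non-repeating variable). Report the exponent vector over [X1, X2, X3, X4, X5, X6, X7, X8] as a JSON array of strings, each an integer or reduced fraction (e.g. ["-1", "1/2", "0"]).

["1", "-1", "0", "0", "0", "0", "0", "1"]

Write exponents as rows L,M,T / cols X1,X2,X3,X4,X5,X6,X7,X8:
  L: [-1  0 -2 -1  2  0  0  1]
  M: [ 1  1  1  0 -1  1  1  0]
  T: [ 0 -1  1  1 -1 -1 -1 -1]
Echelon form has 2 nonzero rows (pivots: X1,X2)
Repeat: X1,X2; free: X3,X4,X5,X6,X7,X8
RREF:
  r0: [   1    0    2    1   -2    0    0   -1]
  r1: [   0    1   -1   -1    1    1    1    1]
  r2: [   0    0    0    0    0    0    0    0]
Fix exponent of X8 at 1, X3 at 0, X4 at 0, X5 at 0, X6 at 0, X7 at 0; solve each RREF row for its pivot's exponent:
  r0: exp(X1) + (-1)·1 = 0 ⇒ exp(X1) = 1
  r1: exp(X2) + (1)·1 = 0 ⇒ exp(X2) = -1
Π_6 = X1 · X2^-1 · X8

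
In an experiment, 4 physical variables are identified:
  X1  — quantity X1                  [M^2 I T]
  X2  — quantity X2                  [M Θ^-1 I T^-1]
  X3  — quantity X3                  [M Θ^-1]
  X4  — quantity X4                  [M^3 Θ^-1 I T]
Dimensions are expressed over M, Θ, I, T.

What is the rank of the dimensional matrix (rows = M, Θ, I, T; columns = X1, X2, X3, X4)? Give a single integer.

Dimensional matrix (M×Θ×I×T by X1×X2×X3×X4):
  M: [ 2  1  1  3]
  Θ: [ 0 -1 -1 -1]
  I: [ 1  1  0  1]
  T: [ 1 -1  0  1]
Echelon form has 3 nonzero rows (pivots: X1,X2,X3)

3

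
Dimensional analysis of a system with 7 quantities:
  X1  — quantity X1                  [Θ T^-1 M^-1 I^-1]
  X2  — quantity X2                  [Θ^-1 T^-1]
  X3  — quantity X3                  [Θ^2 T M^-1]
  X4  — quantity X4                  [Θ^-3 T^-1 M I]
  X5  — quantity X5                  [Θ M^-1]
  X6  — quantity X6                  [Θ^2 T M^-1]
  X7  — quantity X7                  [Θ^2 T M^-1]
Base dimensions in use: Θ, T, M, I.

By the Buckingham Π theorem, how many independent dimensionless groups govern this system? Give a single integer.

4

Write exponents as rows Θ,T,M,I / cols X1,X2,X3,X4,X5,X6,X7:
  Θ: [ 1 -1  2 -3  1  2  2]
  T: [-1 -1  1 -1  0  1  1]
  M: [-1  0 -1  1 -1 -1 -1]
  I: [-1  0  0  1  0  0  0]
Row reduction gives pivot columns X1,X2,X3; rank = 3
7 vars − rank 3 = 4 Π groups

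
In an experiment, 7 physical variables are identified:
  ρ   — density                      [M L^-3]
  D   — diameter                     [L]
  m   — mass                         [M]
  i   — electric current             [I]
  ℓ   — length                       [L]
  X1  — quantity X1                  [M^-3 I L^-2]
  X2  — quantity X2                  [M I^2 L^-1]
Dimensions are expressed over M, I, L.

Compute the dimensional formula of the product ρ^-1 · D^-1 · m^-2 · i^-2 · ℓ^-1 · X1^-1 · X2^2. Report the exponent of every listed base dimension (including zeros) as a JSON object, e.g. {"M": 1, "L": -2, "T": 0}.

{"M": 2, "I": 1, "L": 1}

Dimensional matrix (M×I×L by ρ×D×m×i×ℓ×X1×X2):
  M: [ 1  0  1  0  0 -3  1]
  I: [ 0  0  0  1  0  1  2]
  L: [-3  1  0  0  1 -2 -1]
  [M]: (-1)·1+(-1)·0+(-2)·1+(-2)·0+(-1)·0+(-1)·-3+(2)·1 = 2
  [I]: (-1)·0+(-1)·0+(-2)·0+(-2)·1+(-1)·0+(-1)·1+(2)·2 = 1
  [L]: (-1)·-3+(-1)·1+(-2)·0+(-2)·0+(-1)·1+(-1)·-2+(2)·-1 = 1
⇒ M^2 I L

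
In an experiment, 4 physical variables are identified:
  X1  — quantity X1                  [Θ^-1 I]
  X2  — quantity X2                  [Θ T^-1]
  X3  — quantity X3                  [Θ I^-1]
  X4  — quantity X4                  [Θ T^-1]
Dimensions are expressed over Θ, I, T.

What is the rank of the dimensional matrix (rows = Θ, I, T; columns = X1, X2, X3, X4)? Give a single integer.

Exponent matrix [Θ,I,T] × [X1,X2,X3,X4]:
  Θ: [-1  1  1  1]
  I: [ 1  0 -1  0]
  T: [ 0 -1  0 -1]
Echelon form has 2 nonzero rows (pivots: X1,X2)

2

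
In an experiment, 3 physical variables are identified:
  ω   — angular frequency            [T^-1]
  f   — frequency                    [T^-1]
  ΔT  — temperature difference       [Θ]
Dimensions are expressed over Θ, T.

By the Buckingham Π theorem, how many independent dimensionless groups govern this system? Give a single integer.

1

Dimensional matrix (Θ×T by ω×f×ΔT):
  Θ: [ 0  0  1]
  T: [-1 -1  0]
Echelon form has 2 nonzero rows (pivots: ω,ΔT)
Π count = n − r = 3 − 2 = 1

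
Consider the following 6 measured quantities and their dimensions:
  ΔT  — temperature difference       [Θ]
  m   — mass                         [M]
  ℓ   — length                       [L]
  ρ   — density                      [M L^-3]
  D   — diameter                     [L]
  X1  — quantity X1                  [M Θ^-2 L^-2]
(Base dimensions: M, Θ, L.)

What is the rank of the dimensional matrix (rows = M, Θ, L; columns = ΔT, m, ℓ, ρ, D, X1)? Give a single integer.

Write exponents as rows M,Θ,L / cols ΔT,m,ℓ,ρ,D,X1:
  M: [ 0  1  0  1  0  1]
  Θ: [ 1  0  0  0  0 -2]
  L: [ 0  0  1 -3  1 -2]
Echelon form has 3 nonzero rows (pivots: ΔT,m,ℓ)

3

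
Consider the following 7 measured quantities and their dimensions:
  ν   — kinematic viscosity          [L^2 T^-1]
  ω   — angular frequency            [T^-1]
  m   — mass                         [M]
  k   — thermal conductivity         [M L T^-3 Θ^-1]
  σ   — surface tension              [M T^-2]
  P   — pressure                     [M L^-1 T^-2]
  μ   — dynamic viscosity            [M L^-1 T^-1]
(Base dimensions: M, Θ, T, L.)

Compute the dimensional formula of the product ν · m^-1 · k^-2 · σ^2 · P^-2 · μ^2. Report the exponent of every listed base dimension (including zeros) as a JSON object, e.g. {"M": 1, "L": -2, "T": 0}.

{"M": -1, "Θ": 2, "T": 3, "L": 0}

Exponent matrix [M,Θ,T,L] × [ν,ω,m,k,σ,P,μ]:
  M: [ 0  0  1  1  1  1  1]
  Θ: [ 0  0  0 -1  0  0  0]
  T: [-1 -1  0 -3 -2 -2 -1]
  L: [ 2  0  0  1  0 -1 -1]
  [M]: (1)·0+(-1)·1+(-2)·1+(2)·1+(-2)·1+(2)·1 = -1
  [Θ]: (1)·0+(-1)·0+(-2)·-1+(2)·0+(-2)·0+(2)·0 = 2
  [T]: (1)·-1+(-1)·0+(-2)·-3+(2)·-2+(-2)·-2+(2)·-1 = 3
  [L]: (1)·2+(-1)·0+(-2)·1+(2)·0+(-2)·-1+(2)·-1 = 0
⇒ M^-1 Θ^2 T^3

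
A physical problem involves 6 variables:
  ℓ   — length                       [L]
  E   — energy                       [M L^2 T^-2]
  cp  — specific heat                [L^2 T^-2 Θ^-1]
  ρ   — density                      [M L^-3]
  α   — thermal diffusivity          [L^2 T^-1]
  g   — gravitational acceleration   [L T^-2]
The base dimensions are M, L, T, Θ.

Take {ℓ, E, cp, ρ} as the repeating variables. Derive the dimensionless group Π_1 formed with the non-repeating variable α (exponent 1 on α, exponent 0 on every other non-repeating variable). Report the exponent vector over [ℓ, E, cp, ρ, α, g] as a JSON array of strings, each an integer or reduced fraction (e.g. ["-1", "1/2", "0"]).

Exponent matrix [M,L,T,Θ] × [ℓ,E,cp,ρ,α,g]:
  M: [ 0  1  0  1  0  0]
  L: [ 1  2  2 -3  2  1]
  T: [ 0 -2 -2  0 -1 -2]
  Θ: [ 0  0 -1  0  0  0]
RREF → pivots at {ℓ,E,cp,ρ} ⇒ r = 4
Pivot set = {ℓ,E,cp,ρ}, free = {α,g}
RREF:
  r0: [   1    0    0    0 -1/2   -4]
  r1: [   0    1    0    0  1/2    1]
  r2: [   0    0    1    0    0    0]
  r3: [   0    0    0    1 -1/2   -1]
Fix exponent of α at 1, g at 0; solve each RREF row for its pivot's exponent:
  r0: exp(ℓ) + (-1/2)·1 = 0 ⇒ exp(ℓ) = 1/2
  r1: exp(E) + (1/2)·1 = 0 ⇒ exp(E) = -1/2
  r2: exp(cp) + (0)·1 = 0 ⇒ exp(cp) = 0
  r3: exp(ρ) + (-1/2)·1 = 0 ⇒ exp(ρ) = 1/2
Π_1 = ℓ^(1/2) · E^(-1/2) · ρ^(1/2) · α

["1/2", "-1/2", "0", "1/2", "1", "0"]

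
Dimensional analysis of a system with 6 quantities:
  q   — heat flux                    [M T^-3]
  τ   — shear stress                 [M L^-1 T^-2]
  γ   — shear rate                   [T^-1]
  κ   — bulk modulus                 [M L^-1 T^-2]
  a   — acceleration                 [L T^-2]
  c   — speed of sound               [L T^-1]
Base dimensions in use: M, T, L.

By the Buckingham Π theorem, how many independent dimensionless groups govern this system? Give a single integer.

Dimensional matrix (M×T×L by q×τ×γ×κ×a×c):
  M: [ 1  1  0  1  0  0]
  T: [-3 -2 -1 -2 -2 -1]
  L: [ 0 -1  0 -1  1  1]
Row reduction gives pivot columns q,τ,γ; rank = 3
6 vars − rank 3 = 3 Π groups

3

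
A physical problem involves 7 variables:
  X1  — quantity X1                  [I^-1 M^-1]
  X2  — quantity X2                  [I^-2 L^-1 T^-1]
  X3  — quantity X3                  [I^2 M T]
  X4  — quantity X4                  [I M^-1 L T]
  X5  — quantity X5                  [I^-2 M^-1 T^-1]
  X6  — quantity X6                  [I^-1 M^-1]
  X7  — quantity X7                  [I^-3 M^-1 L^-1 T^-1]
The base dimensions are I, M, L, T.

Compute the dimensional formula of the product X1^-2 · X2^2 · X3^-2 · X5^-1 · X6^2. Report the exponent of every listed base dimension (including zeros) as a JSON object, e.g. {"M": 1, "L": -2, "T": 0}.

Write exponents as rows I,M,L,T / cols X1,X2,X3,X4,X5,X6,X7:
  I: [-1 -2  2  1 -2 -1 -3]
  M: [-1  0  1 -1 -1 -1 -1]
  L: [ 0 -1  0  1  0  0 -1]
  T: [ 0 -1  1  1 -1  0 -1]
  [I]: (-2)·-1+(2)·-2+(-2)·2+(-1)·-2+(2)·-1 = -6
  [M]: (-2)·-1+(2)·0+(-2)·1+(-1)·-1+(2)·-1 = -1
  [L]: (-2)·0+(2)·-1+(-2)·0+(-1)·0+(2)·0 = -2
  [T]: (-2)·0+(2)·-1+(-2)·1+(-1)·-1+(2)·0 = -3
⇒ I^-6 M^-1 L^-2 T^-3

{"I": -6, "M": -1, "L": -2, "T": -3}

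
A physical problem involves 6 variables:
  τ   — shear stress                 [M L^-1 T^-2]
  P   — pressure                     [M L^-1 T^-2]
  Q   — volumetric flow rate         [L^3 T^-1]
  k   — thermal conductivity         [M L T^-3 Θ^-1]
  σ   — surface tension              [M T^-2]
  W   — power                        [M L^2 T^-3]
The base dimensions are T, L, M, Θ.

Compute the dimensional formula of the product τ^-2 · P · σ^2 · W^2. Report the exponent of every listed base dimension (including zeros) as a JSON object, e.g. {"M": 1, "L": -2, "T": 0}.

Write exponents as rows T,L,M,Θ / cols τ,P,Q,k,σ,W:
  T: [-2 -2 -1 -3 -2 -3]
  L: [-1 -1  3  1  0  2]
  M: [ 1  1  0  1  1  1]
  Θ: [ 0  0  0 -1  0  0]
  [T]: (-2)·-2+(1)·-2+(2)·-2+(2)·-3 = -8
  [L]: (-2)·-1+(1)·-1+(2)·0+(2)·2 = 5
  [M]: (-2)·1+(1)·1+(2)·1+(2)·1 = 3
  [Θ]: (-2)·0+(1)·0+(2)·0+(2)·0 = 0
⇒ T^-8 L^5 M^3

{"T": -8, "L": 5, "M": 3, "Θ": 0}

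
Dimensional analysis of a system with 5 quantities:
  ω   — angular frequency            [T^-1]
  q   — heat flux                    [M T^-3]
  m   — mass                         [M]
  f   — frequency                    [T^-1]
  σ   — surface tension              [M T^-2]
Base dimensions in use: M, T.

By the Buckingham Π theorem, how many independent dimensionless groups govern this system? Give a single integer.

Write exponents as rows M,T / cols ω,q,m,f,σ:
  M: [ 0  1  1  0  1]
  T: [-1 -3  0 -1 -2]
Echelon form has 2 nonzero rows (pivots: ω,q)
Π count = n − r = 5 − 2 = 3

3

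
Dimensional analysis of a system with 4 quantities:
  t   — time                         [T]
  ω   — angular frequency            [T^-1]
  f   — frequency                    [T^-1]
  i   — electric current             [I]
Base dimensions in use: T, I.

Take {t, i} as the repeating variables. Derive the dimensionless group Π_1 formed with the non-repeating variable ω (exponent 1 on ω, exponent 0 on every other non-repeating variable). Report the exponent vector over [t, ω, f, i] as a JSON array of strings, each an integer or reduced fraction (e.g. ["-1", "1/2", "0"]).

Dimensional matrix (T×I by t×ω×f×i):
  T: [ 1 -1 -1  0]
  I: [ 0  0  0  1]
RREF → pivots at {t,i} ⇒ r = 2
Pivot set = {t,i}, free = {ω,f}
RREF:
  r0: [   1   -1   -1    0]
  r1: [   0    0    0    1]
Fix exponent of ω at 1, f at 0; solve each RREF row for its pivot's exponent:
  r0: exp(t) + (-1)·1 = 0 ⇒ exp(t) = 1
  r1: exp(i) + (0)·1 = 0 ⇒ exp(i) = 0
Π_1 = t · ω

["1", "1", "0", "0"]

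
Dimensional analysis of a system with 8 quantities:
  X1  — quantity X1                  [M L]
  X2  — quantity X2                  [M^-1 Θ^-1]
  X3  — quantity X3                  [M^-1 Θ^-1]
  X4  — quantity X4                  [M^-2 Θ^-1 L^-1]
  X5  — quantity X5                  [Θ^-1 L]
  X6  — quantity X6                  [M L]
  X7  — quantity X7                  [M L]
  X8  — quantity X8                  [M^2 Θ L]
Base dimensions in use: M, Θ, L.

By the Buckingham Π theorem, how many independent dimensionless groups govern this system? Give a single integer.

6

Dimensional matrix (M×Θ×L by X1×X2×X3×X4×X5×X6×X7×X8):
  M: [ 1 -1 -1 -2  0  1  1  2]
  Θ: [ 0 -1 -1 -1 -1  0  0  1]
  L: [ 1  0  0 -1  1  1  1  1]
RREF → pivots at {X1,X2} ⇒ r = 2
Π count = n − r = 8 − 2 = 6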